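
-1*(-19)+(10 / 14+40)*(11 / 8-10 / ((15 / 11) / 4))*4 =-63479 / 14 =-4534.21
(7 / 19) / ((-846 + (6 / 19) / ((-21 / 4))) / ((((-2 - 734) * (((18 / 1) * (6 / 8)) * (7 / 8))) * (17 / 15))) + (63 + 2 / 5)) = 6035085 / 1039958488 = 0.01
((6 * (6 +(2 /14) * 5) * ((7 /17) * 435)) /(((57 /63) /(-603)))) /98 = -110955015 /2261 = -49073.43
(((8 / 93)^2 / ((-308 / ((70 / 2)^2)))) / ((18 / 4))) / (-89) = 5600 / 76206339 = 0.00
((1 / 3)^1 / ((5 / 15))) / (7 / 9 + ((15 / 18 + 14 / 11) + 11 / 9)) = 66 / 271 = 0.24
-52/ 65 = -4/ 5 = -0.80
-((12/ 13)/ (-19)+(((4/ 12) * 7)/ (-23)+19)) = -321260/ 17043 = -18.85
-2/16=-1/8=-0.12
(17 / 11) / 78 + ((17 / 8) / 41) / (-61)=162775 / 8583432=0.02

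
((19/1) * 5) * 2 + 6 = 196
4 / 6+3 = 11 / 3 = 3.67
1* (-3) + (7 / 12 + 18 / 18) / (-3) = -127 / 36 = -3.53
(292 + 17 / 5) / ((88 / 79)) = 116683 / 440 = 265.19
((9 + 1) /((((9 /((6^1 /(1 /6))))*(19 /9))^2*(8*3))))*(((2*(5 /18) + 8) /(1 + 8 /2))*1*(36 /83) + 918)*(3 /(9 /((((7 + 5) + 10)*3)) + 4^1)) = 2717749584 /2726633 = 996.74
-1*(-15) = 15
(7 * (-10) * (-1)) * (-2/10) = -14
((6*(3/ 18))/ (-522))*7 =-0.01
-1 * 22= -22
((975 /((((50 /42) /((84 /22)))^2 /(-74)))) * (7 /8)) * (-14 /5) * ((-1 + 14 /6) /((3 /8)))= 97786084032 /15125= 6465195.64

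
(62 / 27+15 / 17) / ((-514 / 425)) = -36475 / 13878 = -2.63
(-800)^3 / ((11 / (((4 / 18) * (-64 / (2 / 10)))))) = 327680000000 / 99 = 3309898989.90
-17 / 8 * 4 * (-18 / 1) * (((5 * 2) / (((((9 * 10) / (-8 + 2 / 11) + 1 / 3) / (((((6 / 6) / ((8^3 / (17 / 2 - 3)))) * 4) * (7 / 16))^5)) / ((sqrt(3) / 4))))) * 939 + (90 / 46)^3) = 1145.90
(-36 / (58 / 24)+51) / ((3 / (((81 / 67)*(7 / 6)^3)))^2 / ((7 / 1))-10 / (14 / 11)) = -287416507 / 59772857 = -4.81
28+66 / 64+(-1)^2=961 / 32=30.03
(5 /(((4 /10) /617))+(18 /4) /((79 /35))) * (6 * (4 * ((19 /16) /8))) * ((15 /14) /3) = 173691825 /17696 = 9815.32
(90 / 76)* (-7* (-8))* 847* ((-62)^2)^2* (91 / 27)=159448190982080 / 57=2797336683896.14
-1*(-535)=535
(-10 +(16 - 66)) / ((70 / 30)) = -180 / 7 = -25.71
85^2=7225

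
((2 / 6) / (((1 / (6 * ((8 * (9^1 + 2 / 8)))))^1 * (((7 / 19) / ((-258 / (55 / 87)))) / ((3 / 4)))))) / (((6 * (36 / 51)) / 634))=-14172655047 / 770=-18406045.52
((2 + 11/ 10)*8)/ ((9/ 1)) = 124/ 45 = 2.76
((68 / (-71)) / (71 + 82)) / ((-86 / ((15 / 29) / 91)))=10 / 24170601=0.00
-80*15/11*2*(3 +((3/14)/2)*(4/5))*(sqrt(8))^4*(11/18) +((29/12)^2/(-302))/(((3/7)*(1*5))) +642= -117304137529/4566240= -25689.44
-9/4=-2.25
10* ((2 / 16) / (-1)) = -5 / 4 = -1.25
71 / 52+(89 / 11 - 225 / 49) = 136341 / 28028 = 4.86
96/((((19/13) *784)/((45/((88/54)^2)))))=1279395/901208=1.42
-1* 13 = -13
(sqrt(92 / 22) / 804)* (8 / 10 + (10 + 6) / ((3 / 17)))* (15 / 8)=343* sqrt(506) / 17688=0.44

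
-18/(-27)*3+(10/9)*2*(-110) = -2182/9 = -242.44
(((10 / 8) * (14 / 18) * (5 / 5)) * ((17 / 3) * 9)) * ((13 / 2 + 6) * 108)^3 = 121993593750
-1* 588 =-588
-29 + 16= -13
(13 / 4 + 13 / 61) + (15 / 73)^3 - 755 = -71335168875 / 94920148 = -751.53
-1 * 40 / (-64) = 0.62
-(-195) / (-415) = -39 / 83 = -0.47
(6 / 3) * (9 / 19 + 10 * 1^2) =398 / 19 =20.95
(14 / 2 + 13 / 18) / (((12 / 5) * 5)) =139 / 216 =0.64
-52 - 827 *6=-5014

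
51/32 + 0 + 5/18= 539/288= 1.87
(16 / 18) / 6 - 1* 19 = -509 / 27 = -18.85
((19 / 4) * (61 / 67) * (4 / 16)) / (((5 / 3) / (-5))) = -3477 / 1072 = -3.24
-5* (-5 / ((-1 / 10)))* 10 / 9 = -2500 / 9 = -277.78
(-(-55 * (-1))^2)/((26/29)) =-87725/26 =-3374.04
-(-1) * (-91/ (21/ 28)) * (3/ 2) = -182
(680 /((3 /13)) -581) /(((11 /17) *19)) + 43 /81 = 3266510 /16929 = 192.95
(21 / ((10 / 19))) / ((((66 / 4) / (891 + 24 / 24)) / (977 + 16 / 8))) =10558604 / 5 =2111720.80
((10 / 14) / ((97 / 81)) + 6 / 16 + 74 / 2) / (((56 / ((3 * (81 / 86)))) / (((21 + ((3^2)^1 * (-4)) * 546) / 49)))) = -140590591515 / 183123584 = -767.74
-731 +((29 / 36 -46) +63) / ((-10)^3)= -26316641 / 36000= -731.02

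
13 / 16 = 0.81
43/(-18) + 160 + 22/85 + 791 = 1451771/1530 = 948.87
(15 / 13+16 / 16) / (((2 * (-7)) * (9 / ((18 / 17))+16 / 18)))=-36 / 2197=-0.02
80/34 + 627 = 10699/17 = 629.35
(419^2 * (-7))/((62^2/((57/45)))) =-23349613/57660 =-404.95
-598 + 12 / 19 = -11350 / 19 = -597.37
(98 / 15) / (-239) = -98 / 3585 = -0.03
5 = 5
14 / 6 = 7 / 3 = 2.33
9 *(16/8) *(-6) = -108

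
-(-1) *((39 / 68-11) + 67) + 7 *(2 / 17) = 3903 / 68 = 57.40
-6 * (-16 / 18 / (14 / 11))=88 / 21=4.19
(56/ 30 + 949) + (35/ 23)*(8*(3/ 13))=4277237/ 4485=953.68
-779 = -779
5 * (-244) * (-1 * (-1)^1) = -1220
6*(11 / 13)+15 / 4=8.83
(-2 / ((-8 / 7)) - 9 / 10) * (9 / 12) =51 / 80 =0.64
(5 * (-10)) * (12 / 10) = -60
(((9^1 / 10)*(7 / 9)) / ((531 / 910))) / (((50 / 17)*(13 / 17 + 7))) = 184093 / 3504600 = 0.05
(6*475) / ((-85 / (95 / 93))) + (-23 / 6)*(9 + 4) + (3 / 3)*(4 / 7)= -83.51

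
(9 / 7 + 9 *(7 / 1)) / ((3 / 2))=300 / 7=42.86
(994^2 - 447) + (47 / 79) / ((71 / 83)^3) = 27924075233730 / 28274969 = 987589.95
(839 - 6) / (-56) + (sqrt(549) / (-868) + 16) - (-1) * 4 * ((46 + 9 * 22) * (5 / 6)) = 19547 / 24 - 3 * sqrt(61) / 868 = 814.43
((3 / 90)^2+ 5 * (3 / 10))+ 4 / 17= 26567 / 15300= 1.74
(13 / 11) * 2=26 / 11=2.36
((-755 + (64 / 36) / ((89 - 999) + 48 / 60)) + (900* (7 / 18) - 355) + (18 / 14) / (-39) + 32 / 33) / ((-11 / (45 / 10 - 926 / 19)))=-26129002587353 / 8559577026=-3052.60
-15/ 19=-0.79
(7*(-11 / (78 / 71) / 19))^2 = 29888089 / 2196324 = 13.61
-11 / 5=-2.20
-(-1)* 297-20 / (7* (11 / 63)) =3087 / 11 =280.64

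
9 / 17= 0.53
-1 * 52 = -52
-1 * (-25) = 25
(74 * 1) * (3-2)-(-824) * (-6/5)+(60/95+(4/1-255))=-110691/95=-1165.17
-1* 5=-5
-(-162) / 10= 81 / 5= 16.20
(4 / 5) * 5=4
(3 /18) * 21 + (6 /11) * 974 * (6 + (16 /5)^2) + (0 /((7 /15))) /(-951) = 4747253 /550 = 8631.37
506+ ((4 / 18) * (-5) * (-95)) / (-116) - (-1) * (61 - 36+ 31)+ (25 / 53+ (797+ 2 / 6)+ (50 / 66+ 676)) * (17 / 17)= 619502027 / 304326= 2035.65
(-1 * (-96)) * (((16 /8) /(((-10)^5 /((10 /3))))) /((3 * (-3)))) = 4 /5625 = 0.00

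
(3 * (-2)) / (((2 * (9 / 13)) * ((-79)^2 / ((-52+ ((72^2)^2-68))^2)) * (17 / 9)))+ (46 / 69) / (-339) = -265471311887.33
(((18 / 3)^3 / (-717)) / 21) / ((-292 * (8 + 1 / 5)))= 30 / 5007289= 0.00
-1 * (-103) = 103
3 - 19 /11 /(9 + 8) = 542 /187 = 2.90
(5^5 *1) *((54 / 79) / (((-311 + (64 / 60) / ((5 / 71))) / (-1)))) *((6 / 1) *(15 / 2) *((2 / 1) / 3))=379687500 / 1752931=216.60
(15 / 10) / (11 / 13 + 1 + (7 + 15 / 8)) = 156 / 1115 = 0.14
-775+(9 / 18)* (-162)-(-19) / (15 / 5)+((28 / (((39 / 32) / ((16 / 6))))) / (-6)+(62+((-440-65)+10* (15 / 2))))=-430985 / 351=-1227.88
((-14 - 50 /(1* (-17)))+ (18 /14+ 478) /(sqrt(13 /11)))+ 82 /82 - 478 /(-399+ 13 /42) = -8727 /985+ 3355* sqrt(143) /91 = 432.02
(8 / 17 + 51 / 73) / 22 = 0.05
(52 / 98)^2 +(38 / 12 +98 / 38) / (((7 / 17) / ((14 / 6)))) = 26966327 / 821142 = 32.84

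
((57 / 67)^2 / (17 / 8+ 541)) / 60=2166 / 97523525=0.00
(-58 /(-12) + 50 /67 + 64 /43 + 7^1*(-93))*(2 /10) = -11131009 /86430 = -128.79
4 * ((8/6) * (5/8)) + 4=22/3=7.33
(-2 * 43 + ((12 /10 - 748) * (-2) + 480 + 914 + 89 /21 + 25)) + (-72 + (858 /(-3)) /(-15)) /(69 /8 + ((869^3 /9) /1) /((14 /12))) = 624185531973118 /220494959853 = 2830.84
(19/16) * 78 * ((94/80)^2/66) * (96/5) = 1636869/44000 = 37.20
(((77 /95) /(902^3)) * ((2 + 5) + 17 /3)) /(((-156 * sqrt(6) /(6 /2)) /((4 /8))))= -7 * sqrt(6) /312228671040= -0.00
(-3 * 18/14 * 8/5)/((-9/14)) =48/5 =9.60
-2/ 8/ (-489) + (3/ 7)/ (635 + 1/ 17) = 10958/ 9238677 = 0.00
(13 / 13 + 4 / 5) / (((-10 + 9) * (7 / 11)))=-99 / 35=-2.83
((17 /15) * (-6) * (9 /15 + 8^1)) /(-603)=1462 /15075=0.10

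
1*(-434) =-434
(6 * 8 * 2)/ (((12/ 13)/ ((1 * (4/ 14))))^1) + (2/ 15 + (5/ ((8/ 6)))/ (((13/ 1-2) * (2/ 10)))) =145771/ 4620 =31.55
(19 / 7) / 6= 19 / 42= 0.45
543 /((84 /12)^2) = 11.08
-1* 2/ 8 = -1/ 4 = -0.25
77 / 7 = 11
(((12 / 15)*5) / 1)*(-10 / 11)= -40 / 11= -3.64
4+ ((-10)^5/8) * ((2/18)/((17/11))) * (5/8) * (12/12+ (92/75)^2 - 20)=27074041/2754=9830.81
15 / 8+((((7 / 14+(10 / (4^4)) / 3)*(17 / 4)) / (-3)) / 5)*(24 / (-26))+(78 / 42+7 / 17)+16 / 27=130203659 / 26732160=4.87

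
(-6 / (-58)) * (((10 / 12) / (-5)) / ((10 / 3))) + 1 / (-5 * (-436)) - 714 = -22569689 / 31610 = -714.00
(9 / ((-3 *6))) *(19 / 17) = -19 / 34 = -0.56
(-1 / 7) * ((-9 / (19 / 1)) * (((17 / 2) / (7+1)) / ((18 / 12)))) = 51 / 1064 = 0.05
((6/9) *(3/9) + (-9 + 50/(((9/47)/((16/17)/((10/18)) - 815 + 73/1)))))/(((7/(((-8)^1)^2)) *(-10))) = 946450016/5355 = 176741.37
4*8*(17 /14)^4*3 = 501126 /2401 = 208.72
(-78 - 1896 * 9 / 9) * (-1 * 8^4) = 8085504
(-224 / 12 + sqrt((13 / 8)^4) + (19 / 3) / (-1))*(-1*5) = 7155 / 64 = 111.80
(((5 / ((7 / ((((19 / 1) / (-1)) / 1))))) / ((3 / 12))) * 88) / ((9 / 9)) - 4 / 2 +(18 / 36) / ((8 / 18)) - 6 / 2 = -267737 / 56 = -4781.02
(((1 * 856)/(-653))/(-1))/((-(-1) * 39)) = 856/25467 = 0.03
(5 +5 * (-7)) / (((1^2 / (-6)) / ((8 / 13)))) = 1440 / 13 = 110.77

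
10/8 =5/4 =1.25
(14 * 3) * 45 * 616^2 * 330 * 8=1893333657600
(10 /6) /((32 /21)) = 35 /32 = 1.09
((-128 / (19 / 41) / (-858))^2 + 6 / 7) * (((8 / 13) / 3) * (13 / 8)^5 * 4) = 37757172011 / 4226923008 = 8.93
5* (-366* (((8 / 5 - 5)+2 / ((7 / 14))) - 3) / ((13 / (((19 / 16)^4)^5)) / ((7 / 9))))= 16050918666372124148562841627 / 1964504456873772408897536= 8170.47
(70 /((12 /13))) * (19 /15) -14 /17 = 29141 /306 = 95.23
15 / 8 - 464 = -3697 / 8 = -462.12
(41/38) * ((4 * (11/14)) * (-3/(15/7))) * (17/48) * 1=-7667/4560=-1.68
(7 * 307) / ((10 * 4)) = 2149 / 40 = 53.72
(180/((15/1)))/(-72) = -1/6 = -0.17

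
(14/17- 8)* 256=-31232/17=-1837.18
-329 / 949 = -0.35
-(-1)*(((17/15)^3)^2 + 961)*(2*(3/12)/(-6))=-5485264097/68343750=-80.26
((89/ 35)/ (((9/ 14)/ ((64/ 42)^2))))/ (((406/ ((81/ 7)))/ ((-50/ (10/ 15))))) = -1367040/ 69629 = -19.63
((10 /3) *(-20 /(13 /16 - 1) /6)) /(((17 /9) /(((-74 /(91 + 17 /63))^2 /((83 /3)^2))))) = 1043243712 /38720485625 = 0.03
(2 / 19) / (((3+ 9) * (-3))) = -0.00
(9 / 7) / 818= 9 / 5726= 0.00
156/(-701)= -156/701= -0.22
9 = 9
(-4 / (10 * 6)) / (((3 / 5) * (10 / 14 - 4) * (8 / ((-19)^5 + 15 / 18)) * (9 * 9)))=-103996123 / 804816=-129.22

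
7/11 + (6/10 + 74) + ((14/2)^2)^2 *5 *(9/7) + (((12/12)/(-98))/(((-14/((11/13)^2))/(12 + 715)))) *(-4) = 15508.72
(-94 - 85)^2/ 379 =32041/ 379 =84.54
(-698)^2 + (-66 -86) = 487052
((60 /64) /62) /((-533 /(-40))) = 75 /66092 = 0.00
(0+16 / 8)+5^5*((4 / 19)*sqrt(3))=2+12500*sqrt(3) / 19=1141.51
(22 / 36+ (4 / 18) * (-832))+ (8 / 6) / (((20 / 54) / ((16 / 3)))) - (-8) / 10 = -2957 / 18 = -164.28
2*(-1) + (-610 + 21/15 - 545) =-5778/5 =-1155.60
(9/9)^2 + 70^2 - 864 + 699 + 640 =5376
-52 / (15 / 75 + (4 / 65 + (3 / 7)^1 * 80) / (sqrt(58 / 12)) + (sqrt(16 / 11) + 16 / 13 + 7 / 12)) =-90570480 / (633360 * sqrt(11) + 3508043 + 2062896 * sqrt(174)) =-2.76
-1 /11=-0.09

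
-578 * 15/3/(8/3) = -4335/4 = -1083.75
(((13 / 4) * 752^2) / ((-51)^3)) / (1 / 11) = -20216768 / 132651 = -152.41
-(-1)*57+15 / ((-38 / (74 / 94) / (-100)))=78651 / 893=88.08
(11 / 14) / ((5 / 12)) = 66 / 35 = 1.89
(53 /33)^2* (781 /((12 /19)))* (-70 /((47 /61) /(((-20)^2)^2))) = -46365745597.82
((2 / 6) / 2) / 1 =1 / 6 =0.17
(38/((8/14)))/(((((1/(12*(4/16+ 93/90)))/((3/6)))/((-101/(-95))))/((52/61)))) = 707707/1525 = 464.07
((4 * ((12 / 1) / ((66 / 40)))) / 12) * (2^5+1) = 80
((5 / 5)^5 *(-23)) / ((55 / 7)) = -161 / 55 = -2.93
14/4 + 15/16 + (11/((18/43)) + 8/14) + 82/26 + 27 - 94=-426659/13104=-32.56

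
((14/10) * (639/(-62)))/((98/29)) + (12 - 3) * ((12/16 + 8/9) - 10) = -86279/1085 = -79.52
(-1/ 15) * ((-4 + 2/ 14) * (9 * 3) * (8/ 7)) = 1944/ 245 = 7.93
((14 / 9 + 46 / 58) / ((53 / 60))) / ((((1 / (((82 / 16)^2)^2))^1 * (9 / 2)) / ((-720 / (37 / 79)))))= -3421078198675 / 5459424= -626637.21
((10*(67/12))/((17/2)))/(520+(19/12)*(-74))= 0.02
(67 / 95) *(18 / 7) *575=138690 / 133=1042.78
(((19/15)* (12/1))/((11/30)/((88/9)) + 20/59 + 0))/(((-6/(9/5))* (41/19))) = -2044704/364285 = -5.61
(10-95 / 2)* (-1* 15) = 1125 / 2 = 562.50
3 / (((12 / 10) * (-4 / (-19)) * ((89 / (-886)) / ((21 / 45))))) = -58919 / 1068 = -55.17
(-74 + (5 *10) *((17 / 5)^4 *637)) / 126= 5911328 / 175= 33779.02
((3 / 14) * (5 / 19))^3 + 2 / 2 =18824471 / 18821096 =1.00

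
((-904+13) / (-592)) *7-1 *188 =-105059 / 592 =-177.46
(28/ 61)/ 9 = 28/ 549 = 0.05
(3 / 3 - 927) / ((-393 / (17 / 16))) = 7871 / 3144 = 2.50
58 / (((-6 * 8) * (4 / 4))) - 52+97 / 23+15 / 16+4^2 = -35387 / 1104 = -32.05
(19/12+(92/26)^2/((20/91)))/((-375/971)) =-44346541/292500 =-151.61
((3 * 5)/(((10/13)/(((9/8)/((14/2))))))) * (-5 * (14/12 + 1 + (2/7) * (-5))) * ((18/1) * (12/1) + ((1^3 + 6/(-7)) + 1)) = -1722825/686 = -2511.41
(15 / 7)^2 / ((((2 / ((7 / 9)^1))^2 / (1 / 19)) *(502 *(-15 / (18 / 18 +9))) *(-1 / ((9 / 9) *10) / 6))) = 125 / 42921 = 0.00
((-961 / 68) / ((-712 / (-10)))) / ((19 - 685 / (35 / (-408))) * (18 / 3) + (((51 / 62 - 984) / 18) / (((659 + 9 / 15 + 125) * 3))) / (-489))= -6000694925085 / 1451888109713760892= -0.00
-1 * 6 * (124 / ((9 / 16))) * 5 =-6613.33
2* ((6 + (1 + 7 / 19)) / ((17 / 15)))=4200 / 323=13.00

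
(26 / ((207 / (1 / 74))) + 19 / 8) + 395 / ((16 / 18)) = 13686685 / 30636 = 446.75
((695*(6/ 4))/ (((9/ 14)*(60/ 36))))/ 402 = 973/ 402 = 2.42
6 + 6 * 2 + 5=23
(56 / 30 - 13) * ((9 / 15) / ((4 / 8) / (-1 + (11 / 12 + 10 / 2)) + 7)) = -9853 / 10475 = -0.94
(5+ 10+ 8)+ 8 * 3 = 47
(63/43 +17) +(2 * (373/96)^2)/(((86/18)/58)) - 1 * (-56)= 4854453/11008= 440.99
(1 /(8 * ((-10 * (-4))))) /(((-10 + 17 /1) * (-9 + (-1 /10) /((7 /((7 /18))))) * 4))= -9 /726208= -0.00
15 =15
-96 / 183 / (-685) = 32 / 41785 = 0.00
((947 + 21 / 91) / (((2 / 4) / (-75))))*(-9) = 16623900 / 13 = 1278761.54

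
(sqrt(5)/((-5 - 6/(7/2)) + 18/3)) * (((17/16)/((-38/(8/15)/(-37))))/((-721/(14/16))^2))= -4403 * sqrt(5)/3870163200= -0.00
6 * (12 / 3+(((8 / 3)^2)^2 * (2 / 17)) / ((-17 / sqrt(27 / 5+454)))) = 24-16384 * sqrt(11485) / 39015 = -21.00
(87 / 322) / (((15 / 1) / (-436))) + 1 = -5517 / 805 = -6.85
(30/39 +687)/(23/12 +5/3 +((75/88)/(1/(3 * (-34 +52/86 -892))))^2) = 24004331868/195389613774511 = 0.00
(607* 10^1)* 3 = 18210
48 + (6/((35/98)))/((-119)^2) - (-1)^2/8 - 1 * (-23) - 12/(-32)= 71.25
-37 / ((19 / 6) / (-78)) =17316 / 19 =911.37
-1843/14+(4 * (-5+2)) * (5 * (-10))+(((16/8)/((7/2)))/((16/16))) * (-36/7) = 45611/98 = 465.42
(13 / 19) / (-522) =-13 / 9918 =-0.00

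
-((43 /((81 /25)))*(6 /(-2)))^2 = -1155625 /729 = -1585.22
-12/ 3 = -4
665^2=442225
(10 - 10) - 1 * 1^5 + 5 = 4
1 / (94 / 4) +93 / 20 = 4411 / 940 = 4.69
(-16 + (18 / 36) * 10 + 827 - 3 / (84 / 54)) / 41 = 11397 / 574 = 19.86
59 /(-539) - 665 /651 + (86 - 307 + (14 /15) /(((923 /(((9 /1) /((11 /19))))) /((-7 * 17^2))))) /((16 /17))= -998378273791 /3701377680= -269.73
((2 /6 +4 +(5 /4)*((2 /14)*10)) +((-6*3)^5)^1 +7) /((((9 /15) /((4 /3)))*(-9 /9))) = 793613050 /189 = 4199010.85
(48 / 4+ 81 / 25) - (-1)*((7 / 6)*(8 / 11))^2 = 434509 / 27225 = 15.96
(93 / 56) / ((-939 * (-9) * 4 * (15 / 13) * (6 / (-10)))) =-403 / 5679072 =-0.00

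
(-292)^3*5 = -124485440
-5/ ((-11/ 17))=85/ 11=7.73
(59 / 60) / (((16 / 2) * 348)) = 59 / 167040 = 0.00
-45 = -45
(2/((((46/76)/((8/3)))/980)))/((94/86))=25621120/3243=7900.44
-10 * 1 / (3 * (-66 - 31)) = 10 / 291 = 0.03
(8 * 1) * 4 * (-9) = -288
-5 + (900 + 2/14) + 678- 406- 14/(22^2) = 1977091/1694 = 1167.11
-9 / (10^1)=-9 / 10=-0.90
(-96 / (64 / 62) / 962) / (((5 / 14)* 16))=-651 / 38480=-0.02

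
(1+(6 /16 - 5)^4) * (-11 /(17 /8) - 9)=-452659937 /69632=-6500.75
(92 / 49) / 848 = 23 / 10388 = 0.00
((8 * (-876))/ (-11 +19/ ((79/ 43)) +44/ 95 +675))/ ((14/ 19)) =-166550960/ 11816959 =-14.09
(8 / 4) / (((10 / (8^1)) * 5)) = 8 / 25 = 0.32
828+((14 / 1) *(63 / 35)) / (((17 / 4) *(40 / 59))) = 355617 / 425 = 836.75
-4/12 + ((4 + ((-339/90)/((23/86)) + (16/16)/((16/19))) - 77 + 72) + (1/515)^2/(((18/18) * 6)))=-4166631521/292808400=-14.23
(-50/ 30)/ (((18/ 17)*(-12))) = 0.13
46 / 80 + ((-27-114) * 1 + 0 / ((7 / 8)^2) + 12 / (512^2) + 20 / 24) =-137224147 / 983040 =-139.59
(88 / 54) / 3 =44 / 81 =0.54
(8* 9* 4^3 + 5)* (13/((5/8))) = 479752/5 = 95950.40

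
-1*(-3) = 3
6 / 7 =0.86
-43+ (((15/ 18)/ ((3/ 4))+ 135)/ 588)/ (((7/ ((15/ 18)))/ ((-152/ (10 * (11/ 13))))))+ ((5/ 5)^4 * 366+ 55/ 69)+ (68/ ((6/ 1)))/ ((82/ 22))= 3838763567/ 11762982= 326.34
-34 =-34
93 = 93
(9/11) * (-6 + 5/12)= -201/44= -4.57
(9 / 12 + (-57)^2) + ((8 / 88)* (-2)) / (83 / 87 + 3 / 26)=3249.58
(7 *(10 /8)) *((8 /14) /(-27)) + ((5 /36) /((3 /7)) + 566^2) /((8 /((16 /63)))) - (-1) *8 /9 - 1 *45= 34447787 /3402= 10125.75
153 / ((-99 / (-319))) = 493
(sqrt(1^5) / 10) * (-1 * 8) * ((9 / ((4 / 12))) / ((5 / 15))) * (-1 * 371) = 120204 / 5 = 24040.80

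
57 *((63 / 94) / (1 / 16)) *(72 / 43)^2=148925952 / 86903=1713.70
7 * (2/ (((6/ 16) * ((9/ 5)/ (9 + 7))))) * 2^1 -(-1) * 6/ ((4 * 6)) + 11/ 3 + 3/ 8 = 144287/ 216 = 668.00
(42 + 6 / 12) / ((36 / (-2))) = -85 / 36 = -2.36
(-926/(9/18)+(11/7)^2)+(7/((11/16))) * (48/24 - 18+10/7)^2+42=190989/539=354.34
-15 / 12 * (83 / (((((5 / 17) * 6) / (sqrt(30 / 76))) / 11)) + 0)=-15521 * sqrt(570) / 912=-406.31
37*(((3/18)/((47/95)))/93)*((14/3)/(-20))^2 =34447/4720680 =0.01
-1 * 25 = -25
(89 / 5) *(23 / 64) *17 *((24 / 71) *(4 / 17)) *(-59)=-362319 / 710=-510.31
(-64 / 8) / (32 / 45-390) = 180 / 8759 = 0.02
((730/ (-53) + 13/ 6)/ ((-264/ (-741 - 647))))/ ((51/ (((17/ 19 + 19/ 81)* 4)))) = -202362766/ 37439253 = -5.41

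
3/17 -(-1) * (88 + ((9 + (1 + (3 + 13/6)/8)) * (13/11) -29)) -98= -235549/8976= -26.24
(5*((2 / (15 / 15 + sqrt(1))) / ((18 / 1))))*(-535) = -2675 / 18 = -148.61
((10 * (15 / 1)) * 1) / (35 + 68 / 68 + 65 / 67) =10050 / 2477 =4.06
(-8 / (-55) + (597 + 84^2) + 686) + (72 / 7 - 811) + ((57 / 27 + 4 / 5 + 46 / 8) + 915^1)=117284599 / 13860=8462.09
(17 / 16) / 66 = 17 / 1056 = 0.02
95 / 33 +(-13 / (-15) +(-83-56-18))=-8429 / 55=-153.25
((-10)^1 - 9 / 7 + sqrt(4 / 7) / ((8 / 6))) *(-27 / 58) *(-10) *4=-42660 / 203 + 810 *sqrt(7) / 203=-199.59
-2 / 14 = -1 / 7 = -0.14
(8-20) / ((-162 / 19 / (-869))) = -33022 / 27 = -1223.04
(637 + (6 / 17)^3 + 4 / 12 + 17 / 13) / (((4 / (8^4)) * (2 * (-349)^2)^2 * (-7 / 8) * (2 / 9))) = -375940654080 / 6632692514785883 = -0.00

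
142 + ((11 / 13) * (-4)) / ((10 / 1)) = 9208 / 65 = 141.66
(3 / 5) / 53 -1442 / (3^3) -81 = -961604 / 7155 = -134.40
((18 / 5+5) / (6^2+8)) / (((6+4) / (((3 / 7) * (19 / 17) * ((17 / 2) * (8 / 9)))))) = 817 / 11550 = 0.07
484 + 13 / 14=484.93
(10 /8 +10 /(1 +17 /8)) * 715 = 12727 /4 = 3181.75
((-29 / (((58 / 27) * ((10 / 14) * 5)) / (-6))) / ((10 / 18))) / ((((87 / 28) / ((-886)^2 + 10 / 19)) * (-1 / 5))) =-710368476552 / 13775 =-51569399.39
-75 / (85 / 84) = -1260 / 17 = -74.12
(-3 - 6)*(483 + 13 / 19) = -4353.16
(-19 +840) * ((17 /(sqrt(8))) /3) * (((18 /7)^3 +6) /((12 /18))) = 55060365 * sqrt(2) /1372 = 56754.46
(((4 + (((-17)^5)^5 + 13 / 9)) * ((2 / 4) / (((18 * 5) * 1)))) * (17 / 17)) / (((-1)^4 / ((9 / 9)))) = -12983911677783905352614032479866 / 405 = -32059041179713346549664280000.00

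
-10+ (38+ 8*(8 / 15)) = 484 / 15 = 32.27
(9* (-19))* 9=-1539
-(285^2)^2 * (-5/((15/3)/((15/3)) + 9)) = 6597500625/2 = 3298750312.50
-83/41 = -2.02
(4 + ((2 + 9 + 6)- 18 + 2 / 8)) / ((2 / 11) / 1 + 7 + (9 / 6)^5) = 1144 / 5201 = 0.22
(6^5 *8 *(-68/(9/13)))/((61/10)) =-61102080/61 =-1001673.44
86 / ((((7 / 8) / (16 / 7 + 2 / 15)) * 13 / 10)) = 349504 / 1911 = 182.89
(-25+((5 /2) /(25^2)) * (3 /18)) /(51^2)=-37499 /3901500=-0.01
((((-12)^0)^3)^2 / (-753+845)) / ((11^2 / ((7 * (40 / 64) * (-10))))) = -175 / 44528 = -0.00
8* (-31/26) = -124/13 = -9.54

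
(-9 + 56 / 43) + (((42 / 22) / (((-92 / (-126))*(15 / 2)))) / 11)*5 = -902210 / 119669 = -7.54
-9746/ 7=-1392.29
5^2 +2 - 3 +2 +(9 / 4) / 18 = 209 / 8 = 26.12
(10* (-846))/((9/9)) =-8460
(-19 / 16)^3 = -1.67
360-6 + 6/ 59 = 20892/ 59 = 354.10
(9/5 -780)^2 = 15139881/25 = 605595.24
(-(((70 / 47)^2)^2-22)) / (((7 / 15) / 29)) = 36254197170 / 34157767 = 1061.37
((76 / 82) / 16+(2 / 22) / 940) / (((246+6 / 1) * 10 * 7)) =16399 / 4985534400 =0.00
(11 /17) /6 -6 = -601 /102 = -5.89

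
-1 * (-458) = 458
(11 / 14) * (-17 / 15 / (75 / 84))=-374 / 375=-1.00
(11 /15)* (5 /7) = 11 /21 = 0.52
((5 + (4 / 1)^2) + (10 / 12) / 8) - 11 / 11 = 965 / 48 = 20.10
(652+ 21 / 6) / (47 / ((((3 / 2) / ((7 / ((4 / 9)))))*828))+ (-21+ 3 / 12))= -361836 / 11125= -32.52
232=232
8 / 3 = 2.67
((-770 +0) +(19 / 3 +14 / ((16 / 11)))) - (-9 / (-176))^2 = -70071827 / 92928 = -754.04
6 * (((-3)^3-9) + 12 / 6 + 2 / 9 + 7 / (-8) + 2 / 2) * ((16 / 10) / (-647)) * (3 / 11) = 4846 / 35585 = 0.14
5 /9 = 0.56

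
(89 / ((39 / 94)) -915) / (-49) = 27319 / 1911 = 14.30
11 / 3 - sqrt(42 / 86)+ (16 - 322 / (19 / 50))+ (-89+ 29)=-50599 / 57 - sqrt(903) / 43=-888.40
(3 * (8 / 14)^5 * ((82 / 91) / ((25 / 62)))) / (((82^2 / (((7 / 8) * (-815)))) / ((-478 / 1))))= 927488256 / 44790655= 20.71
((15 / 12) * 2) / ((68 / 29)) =145 / 136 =1.07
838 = 838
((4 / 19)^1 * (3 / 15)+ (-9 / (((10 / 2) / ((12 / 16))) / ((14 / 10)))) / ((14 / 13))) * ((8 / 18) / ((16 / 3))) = -0.14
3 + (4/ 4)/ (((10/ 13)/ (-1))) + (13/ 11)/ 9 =1813/ 990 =1.83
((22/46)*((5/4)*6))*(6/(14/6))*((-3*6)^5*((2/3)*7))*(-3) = 5612016960/23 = 244000737.39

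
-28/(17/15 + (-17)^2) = -0.10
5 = 5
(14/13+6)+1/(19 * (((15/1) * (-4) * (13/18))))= 17477/2470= 7.08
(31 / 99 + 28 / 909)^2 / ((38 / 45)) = 0.14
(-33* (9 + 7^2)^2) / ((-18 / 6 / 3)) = 111012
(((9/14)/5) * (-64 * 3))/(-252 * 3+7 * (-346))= 432/55615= 0.01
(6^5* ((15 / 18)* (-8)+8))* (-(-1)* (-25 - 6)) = -321408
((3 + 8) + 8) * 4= 76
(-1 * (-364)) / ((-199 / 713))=-259532 / 199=-1304.18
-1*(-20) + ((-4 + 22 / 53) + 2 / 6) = 2663 / 159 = 16.75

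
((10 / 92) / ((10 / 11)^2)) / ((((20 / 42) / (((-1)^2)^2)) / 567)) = 1440747 / 9200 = 156.60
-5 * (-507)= 2535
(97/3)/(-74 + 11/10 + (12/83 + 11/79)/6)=-3180145/7165427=-0.44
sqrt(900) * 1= 30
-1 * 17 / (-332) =17 / 332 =0.05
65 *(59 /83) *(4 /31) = 15340 /2573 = 5.96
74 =74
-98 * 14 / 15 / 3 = -1372 / 45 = -30.49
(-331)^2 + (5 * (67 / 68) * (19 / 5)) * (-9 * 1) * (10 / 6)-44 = 7428061 / 68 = 109236.19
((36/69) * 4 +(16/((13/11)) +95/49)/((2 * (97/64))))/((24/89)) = 113720818/4263441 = 26.67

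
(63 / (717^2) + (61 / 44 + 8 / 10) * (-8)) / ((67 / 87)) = -4780651479 / 210490885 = -22.71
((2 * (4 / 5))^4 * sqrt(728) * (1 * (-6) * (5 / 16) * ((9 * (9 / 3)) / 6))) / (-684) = 384 * sqrt(182) / 2375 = 2.18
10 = 10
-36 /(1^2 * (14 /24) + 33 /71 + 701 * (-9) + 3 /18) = 3408 /597137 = 0.01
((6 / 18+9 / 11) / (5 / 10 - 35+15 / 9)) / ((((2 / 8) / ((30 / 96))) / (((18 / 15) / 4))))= -57 / 4334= -0.01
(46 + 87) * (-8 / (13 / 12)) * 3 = -38304 / 13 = -2946.46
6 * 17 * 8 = 816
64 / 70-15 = -493 / 35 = -14.09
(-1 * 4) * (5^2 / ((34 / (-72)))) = 3600 / 17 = 211.76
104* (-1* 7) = -728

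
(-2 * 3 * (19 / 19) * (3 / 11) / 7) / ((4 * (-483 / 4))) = 6 / 12397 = 0.00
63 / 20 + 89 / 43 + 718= 621969 / 860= 723.22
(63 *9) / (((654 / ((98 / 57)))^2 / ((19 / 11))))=16807 / 2483129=0.01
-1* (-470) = 470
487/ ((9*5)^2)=0.24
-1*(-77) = 77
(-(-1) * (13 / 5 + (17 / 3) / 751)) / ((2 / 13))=16.95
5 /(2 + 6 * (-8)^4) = 5 /24578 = 0.00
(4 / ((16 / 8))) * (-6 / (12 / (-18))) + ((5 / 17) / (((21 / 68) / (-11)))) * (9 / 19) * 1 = 1734 / 133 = 13.04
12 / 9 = 4 / 3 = 1.33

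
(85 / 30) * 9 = 51 / 2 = 25.50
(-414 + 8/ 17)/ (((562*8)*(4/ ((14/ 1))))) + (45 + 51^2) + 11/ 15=3034057757/ 1146480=2646.41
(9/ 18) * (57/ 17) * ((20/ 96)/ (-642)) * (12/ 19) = -5/ 14552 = -0.00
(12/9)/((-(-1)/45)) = 60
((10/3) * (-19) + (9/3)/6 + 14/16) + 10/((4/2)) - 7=-1535/24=-63.96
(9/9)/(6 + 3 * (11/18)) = 6/47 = 0.13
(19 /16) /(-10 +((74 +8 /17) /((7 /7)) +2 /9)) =2907 /158368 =0.02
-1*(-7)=7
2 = 2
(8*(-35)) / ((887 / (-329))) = 103.86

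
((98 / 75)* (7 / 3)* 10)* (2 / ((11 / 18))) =5488 / 55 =99.78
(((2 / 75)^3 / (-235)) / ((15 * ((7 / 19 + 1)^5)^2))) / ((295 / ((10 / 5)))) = -6131066257801 / 3870601178709929625000000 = -0.00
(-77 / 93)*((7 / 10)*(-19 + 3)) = 4312 / 465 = 9.27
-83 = -83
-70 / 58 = -1.21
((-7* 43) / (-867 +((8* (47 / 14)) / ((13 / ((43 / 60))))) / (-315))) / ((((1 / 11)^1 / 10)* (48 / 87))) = 206428847625 / 2982322768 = 69.22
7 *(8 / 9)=56 / 9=6.22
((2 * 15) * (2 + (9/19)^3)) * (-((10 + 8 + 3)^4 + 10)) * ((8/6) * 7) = -786747213560/6859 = -114702903.27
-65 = -65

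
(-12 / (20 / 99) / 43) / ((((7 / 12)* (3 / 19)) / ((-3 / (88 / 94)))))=72333 / 1505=48.06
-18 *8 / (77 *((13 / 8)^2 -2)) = -9216 / 3157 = -2.92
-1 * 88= -88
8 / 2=4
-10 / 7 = -1.43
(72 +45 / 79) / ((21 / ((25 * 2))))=13650 / 79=172.78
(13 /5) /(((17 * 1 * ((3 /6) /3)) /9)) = 8.26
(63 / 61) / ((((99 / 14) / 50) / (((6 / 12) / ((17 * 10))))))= 245 / 11407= 0.02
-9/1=-9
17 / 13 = 1.31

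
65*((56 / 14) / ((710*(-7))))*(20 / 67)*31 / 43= -16120 / 1431857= -0.01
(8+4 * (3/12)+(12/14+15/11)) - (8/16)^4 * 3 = 13593/1232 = 11.03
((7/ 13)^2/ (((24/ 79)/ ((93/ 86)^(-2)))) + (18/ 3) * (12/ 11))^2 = 504353446468328521/ 9306643422134916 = 54.19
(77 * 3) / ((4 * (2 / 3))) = 693 / 8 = 86.62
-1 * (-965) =965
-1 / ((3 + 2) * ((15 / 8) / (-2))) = 16 / 75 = 0.21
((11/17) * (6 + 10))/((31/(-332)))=-58432/527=-110.88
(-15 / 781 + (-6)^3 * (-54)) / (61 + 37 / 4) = 166.04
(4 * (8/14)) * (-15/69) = -80/161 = -0.50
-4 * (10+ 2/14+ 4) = -396/7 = -56.57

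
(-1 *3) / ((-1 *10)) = 3 / 10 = 0.30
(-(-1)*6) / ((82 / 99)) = 297 / 41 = 7.24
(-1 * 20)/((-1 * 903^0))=20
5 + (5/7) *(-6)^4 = 6515/7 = 930.71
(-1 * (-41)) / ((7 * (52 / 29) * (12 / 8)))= 1189 / 546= 2.18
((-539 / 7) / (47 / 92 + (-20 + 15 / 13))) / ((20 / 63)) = 1450449 / 109645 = 13.23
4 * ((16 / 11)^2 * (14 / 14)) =1024 / 121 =8.46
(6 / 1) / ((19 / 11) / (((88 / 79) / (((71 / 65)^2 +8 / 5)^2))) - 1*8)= 34558810000 / 23599808367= 1.46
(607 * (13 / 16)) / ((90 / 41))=323531 / 1440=224.67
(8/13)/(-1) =-8/13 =-0.62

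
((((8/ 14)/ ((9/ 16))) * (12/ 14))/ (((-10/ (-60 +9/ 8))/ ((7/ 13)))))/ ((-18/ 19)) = -11932/ 4095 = -2.91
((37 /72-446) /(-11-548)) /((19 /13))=32075 /58824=0.55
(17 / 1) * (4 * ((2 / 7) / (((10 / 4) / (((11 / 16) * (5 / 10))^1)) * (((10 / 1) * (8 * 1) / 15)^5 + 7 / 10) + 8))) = 45441 / 73430938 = 0.00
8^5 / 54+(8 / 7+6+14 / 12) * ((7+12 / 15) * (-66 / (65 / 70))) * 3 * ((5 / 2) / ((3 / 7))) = -2160329 / 27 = -80012.19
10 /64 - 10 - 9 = -603 /32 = -18.84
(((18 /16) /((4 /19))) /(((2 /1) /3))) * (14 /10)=3591 /320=11.22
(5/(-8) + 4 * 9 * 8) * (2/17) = 33.81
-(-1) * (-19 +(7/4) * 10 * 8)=121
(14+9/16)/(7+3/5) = 1.92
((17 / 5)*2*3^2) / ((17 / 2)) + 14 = 21.20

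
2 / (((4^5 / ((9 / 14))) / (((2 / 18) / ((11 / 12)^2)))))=9 / 54208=0.00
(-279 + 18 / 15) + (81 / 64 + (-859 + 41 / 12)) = -1132.12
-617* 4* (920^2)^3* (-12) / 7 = 17957809719803904000000 / 7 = 2565401388543414857142.86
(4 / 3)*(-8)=-32 / 3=-10.67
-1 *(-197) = 197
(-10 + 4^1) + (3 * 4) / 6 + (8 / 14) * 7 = 0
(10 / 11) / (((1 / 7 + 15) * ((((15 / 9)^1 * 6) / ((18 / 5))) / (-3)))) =-189 / 2915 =-0.06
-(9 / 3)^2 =-9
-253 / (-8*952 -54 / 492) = 20746 / 624521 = 0.03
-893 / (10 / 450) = -40185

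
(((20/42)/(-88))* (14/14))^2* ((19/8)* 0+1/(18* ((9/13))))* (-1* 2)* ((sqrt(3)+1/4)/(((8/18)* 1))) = -325* sqrt(3)/30735936 - 325/122943744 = -0.00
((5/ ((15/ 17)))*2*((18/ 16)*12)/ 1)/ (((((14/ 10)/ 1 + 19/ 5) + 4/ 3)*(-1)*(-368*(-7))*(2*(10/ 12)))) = -1377/ 252448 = -0.01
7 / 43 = 0.16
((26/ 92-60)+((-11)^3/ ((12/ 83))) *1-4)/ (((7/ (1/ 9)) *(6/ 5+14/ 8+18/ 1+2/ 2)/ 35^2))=-2238656875/ 272619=-8211.67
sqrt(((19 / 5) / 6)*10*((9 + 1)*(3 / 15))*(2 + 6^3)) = 2*sqrt(6213) / 3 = 52.55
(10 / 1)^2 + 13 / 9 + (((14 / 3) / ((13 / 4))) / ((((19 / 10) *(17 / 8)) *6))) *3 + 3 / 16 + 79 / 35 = 2202363799 / 21162960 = 104.07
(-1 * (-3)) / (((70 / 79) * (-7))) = -237 / 490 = -0.48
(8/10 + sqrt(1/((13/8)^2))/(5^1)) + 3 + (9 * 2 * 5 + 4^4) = 4549/13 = 349.92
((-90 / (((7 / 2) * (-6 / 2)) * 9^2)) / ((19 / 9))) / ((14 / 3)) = 10 / 931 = 0.01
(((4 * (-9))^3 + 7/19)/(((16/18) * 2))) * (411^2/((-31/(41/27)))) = 2046463106259/9424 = 217154404.31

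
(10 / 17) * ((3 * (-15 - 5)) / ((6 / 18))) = -105.88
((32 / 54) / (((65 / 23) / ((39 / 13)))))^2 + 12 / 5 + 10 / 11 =3.70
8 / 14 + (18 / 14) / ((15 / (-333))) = -979 / 35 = -27.97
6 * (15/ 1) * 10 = 900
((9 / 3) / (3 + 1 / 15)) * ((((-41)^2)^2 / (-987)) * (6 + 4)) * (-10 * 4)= 1120296.42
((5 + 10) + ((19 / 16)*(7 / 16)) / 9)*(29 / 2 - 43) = -659167 / 1536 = -429.15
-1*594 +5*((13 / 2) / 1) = -1123 / 2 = -561.50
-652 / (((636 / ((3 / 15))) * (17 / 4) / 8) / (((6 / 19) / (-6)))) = 5216 / 256785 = 0.02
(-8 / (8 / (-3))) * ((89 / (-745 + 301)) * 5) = -445 / 148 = -3.01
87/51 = 29/17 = 1.71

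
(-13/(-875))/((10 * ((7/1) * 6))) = 13/367500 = 0.00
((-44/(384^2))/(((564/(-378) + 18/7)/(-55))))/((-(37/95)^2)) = -38220875/381304832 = -0.10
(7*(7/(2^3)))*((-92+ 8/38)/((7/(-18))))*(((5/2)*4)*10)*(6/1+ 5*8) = 126352800/19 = 6650147.37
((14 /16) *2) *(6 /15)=7 /10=0.70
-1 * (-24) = 24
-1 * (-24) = 24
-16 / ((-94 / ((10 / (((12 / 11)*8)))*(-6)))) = -55 / 47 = -1.17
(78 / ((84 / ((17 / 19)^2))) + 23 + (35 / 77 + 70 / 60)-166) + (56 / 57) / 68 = -66450298 / 472549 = -140.62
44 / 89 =0.49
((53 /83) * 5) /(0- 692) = -265 /57436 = -0.00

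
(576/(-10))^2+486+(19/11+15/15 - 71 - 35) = 1017634/275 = 3700.49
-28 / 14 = -2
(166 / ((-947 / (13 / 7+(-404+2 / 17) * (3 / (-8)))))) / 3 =-6057091 / 676158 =-8.96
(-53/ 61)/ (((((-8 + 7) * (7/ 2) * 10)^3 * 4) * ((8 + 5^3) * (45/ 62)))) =1643/ 31306038750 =0.00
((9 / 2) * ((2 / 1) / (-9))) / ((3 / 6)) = -2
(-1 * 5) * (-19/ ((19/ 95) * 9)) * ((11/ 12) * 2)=5225/ 54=96.76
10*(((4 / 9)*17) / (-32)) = -85 / 36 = -2.36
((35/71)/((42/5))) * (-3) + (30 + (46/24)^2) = 342479/10224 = 33.50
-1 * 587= -587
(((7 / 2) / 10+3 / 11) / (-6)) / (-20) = 137 / 26400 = 0.01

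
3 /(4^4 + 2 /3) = 9 /770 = 0.01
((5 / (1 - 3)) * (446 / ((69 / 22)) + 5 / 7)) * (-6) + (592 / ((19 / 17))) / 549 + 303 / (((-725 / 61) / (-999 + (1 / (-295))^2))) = 2925821268318115697 / 105958026286875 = 27613.02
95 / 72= 1.32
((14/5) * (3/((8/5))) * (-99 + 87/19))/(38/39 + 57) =-104949/12274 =-8.55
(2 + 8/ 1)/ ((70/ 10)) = 10/ 7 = 1.43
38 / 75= 0.51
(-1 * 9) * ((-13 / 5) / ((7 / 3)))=351 / 35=10.03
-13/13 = -1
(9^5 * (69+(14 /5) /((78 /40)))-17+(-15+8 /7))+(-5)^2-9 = 378483055 /91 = 4159154.45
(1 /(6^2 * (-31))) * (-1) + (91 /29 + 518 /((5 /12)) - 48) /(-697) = -193813979 /112788540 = -1.72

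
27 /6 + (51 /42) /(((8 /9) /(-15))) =-1791 /112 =-15.99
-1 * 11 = -11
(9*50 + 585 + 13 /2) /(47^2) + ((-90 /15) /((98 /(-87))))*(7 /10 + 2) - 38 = -23.15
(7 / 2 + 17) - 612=-1183 / 2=-591.50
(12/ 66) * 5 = 10/ 11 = 0.91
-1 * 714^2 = -509796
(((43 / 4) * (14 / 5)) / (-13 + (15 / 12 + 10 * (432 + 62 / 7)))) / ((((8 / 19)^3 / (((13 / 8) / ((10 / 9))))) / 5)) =187874869 / 280145920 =0.67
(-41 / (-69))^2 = 1681 / 4761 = 0.35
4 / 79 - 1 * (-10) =794 / 79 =10.05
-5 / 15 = -1 / 3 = -0.33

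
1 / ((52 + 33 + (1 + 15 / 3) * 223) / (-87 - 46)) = -133 / 1423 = -0.09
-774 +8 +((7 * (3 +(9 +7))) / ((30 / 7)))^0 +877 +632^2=399536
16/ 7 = 2.29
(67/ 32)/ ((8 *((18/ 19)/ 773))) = 984029/ 4608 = 213.55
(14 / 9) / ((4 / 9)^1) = 7 / 2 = 3.50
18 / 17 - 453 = -7683 / 17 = -451.94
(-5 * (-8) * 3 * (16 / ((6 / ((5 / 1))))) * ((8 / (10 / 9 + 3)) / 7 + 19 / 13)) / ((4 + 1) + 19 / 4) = 37484800 / 131313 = 285.46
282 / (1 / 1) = 282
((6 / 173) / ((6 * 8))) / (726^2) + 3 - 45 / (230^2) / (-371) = 2147486806575799 / 715828388093280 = 3.00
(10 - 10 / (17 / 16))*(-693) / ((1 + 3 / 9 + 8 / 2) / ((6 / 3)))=-10395 / 68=-152.87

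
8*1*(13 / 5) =104 / 5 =20.80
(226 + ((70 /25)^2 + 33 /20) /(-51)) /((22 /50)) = 1151651 /2244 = 513.21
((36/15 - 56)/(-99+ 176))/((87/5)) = -0.04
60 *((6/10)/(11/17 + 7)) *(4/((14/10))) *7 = 1224/13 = 94.15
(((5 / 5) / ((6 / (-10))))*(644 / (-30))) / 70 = 23 / 45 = 0.51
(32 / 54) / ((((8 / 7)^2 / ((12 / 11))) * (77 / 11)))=7 / 99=0.07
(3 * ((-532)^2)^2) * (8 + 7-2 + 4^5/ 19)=16075323946752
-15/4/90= -1/24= -0.04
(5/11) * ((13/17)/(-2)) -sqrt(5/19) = -sqrt(95)/19 -65/374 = -0.69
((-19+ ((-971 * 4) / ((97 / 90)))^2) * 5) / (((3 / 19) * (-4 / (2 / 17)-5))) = -11608241408755 / 1100853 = -10544769.75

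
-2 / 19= -0.11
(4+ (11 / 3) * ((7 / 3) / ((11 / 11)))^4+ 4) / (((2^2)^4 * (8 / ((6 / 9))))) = 28355 / 746496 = 0.04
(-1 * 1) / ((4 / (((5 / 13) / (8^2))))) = -0.00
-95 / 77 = -1.23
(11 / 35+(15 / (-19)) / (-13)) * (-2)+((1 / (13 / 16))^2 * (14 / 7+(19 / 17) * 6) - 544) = -1015573924 / 1910545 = -531.56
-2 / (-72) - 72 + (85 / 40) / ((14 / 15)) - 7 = -77309 / 1008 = -76.70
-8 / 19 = -0.42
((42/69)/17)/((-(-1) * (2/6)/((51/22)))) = 63/253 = 0.25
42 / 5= 8.40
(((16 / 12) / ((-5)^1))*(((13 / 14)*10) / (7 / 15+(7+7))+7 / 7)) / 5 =-9976 / 113925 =-0.09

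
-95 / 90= -19 / 18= -1.06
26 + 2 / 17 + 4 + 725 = 12837 / 17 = 755.12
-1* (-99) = 99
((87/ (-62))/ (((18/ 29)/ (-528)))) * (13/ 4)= 120263/ 31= 3879.45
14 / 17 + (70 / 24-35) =-31.26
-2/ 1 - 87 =-89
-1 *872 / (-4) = 218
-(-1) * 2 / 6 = 0.33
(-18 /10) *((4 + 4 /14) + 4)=-522 /35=-14.91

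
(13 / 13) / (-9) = -1 / 9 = -0.11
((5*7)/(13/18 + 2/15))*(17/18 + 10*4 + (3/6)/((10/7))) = 37165/22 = 1689.32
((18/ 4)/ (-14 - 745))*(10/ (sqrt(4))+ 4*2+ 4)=-51/ 506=-0.10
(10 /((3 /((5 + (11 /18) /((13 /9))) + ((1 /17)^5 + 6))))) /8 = 2108487775 /442995384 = 4.76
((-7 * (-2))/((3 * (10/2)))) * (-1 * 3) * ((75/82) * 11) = -1155/41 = -28.17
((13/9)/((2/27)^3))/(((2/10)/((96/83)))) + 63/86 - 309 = 144503547/7138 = 20244.26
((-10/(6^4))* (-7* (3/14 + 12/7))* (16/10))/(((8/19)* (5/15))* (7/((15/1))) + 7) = 285/12082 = 0.02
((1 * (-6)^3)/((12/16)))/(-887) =288/887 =0.32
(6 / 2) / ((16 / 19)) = 57 / 16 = 3.56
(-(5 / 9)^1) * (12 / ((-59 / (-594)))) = -3960 / 59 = -67.12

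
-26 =-26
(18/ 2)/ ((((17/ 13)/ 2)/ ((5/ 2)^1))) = 585/ 17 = 34.41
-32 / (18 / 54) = -96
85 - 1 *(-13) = 98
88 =88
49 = 49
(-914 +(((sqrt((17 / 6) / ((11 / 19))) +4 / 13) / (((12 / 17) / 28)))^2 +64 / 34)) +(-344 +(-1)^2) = 56644 * sqrt(21318) / 3861 +11253392809 / 1706562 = 8736.23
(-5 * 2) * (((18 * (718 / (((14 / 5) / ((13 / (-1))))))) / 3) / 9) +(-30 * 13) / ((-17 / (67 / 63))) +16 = 7948322 / 357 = 22264.21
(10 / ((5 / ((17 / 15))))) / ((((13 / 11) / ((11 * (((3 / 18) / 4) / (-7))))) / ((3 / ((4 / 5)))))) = -2057 / 4368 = -0.47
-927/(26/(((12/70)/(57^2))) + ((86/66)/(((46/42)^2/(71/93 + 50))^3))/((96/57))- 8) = -1439045398858310496/855964105850412455353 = -0.00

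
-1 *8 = -8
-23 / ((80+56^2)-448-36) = -23 / 2732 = -0.01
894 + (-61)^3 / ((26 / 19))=-4289395 / 26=-164976.73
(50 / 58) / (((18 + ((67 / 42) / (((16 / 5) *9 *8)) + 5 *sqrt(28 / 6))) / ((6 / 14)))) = 15574291200 / 485953331809 - 41803776000 *sqrt(42) / 14092646622461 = 0.01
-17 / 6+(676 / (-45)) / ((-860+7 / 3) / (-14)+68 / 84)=-240523 / 78210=-3.08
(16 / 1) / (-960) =-1 / 60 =-0.02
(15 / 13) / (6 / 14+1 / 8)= 840 / 403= 2.08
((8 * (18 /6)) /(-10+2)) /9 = -0.33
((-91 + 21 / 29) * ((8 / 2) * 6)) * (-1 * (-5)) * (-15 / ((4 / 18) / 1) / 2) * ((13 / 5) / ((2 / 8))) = 110270160 / 29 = 3802419.31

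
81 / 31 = 2.61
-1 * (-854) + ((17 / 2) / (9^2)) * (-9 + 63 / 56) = 122857 / 144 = 853.17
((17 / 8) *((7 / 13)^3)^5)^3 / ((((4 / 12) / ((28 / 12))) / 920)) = 423208561753675395993221695551915466089216755 / 8582836269647995785834119195013511087603796161797952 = 0.00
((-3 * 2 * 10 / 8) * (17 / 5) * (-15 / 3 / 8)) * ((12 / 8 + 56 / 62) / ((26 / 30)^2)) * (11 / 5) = 18807525 / 167648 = 112.18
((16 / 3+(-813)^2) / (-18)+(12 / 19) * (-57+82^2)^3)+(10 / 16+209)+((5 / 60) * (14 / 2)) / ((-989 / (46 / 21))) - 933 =33028947239836103 / 176472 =187162537058.77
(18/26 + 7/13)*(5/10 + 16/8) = 40/13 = 3.08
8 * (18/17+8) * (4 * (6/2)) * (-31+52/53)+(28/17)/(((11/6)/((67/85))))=-26105.11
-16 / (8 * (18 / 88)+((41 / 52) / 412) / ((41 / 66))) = -1885312 / 193179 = -9.76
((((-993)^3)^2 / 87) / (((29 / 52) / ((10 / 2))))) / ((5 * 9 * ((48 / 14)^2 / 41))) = 103041579301864761831 / 13456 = 7657667902932874.69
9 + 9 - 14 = 4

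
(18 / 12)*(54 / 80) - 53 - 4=-4479 / 80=-55.99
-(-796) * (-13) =-10348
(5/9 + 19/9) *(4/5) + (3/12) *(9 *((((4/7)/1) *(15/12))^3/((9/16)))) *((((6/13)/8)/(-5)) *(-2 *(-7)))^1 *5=9134/9555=0.96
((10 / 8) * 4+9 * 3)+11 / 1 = 43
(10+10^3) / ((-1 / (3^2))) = -9090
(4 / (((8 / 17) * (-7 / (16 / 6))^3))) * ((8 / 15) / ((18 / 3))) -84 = -35023988 / 416745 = -84.04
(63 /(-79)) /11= -0.07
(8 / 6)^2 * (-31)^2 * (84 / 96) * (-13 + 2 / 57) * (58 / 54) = -288332674 / 13851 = -20816.74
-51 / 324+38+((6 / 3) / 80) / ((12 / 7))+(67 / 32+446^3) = 88716575.95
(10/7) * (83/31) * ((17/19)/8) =7055/16492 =0.43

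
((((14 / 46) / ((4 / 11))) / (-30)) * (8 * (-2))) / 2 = 77 / 345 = 0.22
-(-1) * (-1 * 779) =-779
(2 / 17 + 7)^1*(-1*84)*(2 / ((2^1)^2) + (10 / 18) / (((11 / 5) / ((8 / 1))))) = -76846 / 51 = -1506.78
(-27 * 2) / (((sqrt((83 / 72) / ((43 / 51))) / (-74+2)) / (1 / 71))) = 7776 * sqrt(364038) / 100181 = 46.83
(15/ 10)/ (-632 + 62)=-1/ 380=-0.00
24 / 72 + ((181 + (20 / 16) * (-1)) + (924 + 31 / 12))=3320 / 3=1106.67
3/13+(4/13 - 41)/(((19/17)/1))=-8936/247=-36.18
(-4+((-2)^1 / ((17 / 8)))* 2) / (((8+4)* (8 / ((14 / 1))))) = -175 / 204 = -0.86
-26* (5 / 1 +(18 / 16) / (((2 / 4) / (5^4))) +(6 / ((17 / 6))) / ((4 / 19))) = -1256437 / 34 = -36954.03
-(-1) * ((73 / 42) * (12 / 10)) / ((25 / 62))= 4526 / 875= 5.17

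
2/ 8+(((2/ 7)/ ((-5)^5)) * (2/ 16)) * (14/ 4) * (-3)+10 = 256253/ 25000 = 10.25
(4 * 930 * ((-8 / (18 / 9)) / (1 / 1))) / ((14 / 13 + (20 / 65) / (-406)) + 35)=-412.46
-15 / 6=-5 / 2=-2.50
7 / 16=0.44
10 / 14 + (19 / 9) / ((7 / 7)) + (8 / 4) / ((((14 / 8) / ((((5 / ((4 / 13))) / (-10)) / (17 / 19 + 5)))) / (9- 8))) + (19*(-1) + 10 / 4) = -13.99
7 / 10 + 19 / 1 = 197 / 10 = 19.70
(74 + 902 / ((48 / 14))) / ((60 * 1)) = 809 / 144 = 5.62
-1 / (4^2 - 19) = 1 / 3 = 0.33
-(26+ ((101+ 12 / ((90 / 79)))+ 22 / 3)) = -2173 / 15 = -144.87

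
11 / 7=1.57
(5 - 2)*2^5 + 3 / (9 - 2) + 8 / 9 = 6131 / 63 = 97.32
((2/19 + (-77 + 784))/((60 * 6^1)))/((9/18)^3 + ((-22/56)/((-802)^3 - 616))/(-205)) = 994519253479640/63290953606239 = 15.71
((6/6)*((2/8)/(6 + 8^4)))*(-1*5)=-5/16408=-0.00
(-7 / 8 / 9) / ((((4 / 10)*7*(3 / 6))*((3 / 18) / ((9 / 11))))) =-15 / 44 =-0.34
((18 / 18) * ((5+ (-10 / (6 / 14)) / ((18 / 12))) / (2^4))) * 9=-95 / 16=-5.94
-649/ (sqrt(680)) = -649* sqrt(170)/ 340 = -24.89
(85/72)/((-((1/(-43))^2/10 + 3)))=-46225/117468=-0.39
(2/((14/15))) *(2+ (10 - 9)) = 45/7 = 6.43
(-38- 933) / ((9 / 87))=-28159 / 3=-9386.33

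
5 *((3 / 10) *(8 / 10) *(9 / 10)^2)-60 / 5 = -2757 / 250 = -11.03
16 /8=2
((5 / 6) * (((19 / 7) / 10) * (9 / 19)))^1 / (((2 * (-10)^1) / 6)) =-9 / 280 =-0.03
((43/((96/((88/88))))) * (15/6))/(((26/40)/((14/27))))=7525/8424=0.89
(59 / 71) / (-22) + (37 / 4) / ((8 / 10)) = 144013 / 12496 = 11.52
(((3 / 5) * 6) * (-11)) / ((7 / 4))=-792 / 35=-22.63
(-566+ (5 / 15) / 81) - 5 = -138752 / 243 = -571.00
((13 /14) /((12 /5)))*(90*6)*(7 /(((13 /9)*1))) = 2025 /2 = 1012.50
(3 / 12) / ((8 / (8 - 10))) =-1 / 16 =-0.06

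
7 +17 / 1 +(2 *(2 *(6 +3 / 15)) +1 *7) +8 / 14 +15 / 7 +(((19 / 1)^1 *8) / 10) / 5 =10772 / 175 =61.55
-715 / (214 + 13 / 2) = -1430 / 441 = -3.24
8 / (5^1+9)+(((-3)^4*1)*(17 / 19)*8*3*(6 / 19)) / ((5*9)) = 12.78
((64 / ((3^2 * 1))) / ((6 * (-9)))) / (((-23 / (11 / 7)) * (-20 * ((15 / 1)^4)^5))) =-88 / 65047009525453090667724609375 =-0.00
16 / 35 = 0.46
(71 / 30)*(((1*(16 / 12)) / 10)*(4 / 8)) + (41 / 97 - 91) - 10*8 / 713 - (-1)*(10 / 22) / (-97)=-30994870609 / 342346950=-90.54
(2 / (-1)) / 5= -0.40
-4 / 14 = -2 / 7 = -0.29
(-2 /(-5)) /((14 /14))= 2 /5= 0.40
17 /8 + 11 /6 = 95 /24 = 3.96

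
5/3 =1.67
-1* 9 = -9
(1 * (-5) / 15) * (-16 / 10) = 8 / 15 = 0.53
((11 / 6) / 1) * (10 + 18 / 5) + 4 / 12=379 / 15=25.27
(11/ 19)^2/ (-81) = -121/ 29241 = -0.00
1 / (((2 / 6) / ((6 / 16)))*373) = 9 / 2984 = 0.00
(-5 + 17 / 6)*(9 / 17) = -39 / 34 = -1.15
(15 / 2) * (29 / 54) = 145 / 36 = 4.03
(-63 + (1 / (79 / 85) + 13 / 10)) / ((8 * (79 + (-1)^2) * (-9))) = 47893 / 4550400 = 0.01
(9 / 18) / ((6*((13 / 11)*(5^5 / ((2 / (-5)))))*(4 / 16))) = -22 / 609375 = -0.00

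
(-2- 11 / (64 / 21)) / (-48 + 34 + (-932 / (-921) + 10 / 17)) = 5620863 / 12425216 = 0.45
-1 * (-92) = 92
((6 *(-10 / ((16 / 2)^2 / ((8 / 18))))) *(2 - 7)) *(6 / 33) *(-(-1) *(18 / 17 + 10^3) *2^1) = 425450 / 561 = 758.38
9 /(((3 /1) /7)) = 21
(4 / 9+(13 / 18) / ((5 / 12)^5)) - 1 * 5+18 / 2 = 1742408 / 28125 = 61.95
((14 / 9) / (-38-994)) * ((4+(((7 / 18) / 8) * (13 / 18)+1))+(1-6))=-637 / 12037248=-0.00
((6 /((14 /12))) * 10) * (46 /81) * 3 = 87.62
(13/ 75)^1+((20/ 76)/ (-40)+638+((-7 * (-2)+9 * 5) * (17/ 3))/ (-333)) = 637.16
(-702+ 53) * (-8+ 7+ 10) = -5841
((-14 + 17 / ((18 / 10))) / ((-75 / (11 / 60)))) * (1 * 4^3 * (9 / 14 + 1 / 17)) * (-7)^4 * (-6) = -413339696 / 57375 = -7204.18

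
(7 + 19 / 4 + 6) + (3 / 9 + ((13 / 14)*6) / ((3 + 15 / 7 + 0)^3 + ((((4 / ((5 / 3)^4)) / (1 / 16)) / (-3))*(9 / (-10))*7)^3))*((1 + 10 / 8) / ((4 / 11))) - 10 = 330150042445290259 / 33624071926152192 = 9.82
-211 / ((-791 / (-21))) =-633 / 113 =-5.60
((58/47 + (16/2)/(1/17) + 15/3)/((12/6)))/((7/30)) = 14325/47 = 304.79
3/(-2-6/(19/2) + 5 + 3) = 19/34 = 0.56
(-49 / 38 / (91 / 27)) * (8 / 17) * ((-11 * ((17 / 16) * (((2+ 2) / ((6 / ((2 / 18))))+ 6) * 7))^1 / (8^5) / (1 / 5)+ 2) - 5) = 76196239 / 137592832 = 0.55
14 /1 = 14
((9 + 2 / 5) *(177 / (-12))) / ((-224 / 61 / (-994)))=-12009863 / 320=-37530.82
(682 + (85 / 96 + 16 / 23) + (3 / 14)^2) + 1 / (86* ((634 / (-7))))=1008189068365 / 1474765152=683.63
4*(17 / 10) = 34 / 5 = 6.80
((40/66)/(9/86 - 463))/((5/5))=-1720/1313697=-0.00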